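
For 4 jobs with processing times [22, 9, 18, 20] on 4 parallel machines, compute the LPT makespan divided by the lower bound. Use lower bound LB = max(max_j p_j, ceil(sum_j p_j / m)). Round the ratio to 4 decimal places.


LPT order: [22, 20, 18, 9]
Machine loads after assignment: [22, 20, 18, 9]
LPT makespan = 22
Lower bound = max(max_job, ceil(total/4)) = max(22, 18) = 22
Ratio = 22 / 22 = 1.0

1.0


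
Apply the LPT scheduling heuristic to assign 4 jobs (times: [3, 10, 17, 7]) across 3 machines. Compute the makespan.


Sort jobs in decreasing order (LPT): [17, 10, 7, 3]
Assign each job to the least loaded machine:
  Machine 1: jobs [17], load = 17
  Machine 2: jobs [10], load = 10
  Machine 3: jobs [7, 3], load = 10
Makespan = max load = 17

17


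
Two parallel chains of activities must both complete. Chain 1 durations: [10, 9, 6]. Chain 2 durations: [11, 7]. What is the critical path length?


Path A total = 10 + 9 + 6 = 25
Path B total = 11 + 7 = 18
Critical path = longest path = max(25, 18) = 25

25


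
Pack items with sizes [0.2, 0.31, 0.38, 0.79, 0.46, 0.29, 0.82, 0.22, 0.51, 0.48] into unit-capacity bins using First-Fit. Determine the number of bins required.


Place items sequentially using First-Fit:
  Item 0.2 -> new Bin 1
  Item 0.31 -> Bin 1 (now 0.51)
  Item 0.38 -> Bin 1 (now 0.89)
  Item 0.79 -> new Bin 2
  Item 0.46 -> new Bin 3
  Item 0.29 -> Bin 3 (now 0.75)
  Item 0.82 -> new Bin 4
  Item 0.22 -> Bin 3 (now 0.97)
  Item 0.51 -> new Bin 5
  Item 0.48 -> Bin 5 (now 0.99)
Total bins used = 5

5


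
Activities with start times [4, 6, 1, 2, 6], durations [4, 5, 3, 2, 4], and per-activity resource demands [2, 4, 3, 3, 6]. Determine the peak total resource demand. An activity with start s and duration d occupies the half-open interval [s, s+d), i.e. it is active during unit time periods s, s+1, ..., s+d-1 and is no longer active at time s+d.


Each activity i is active on [start_i, start_i + duration_i).
Compute total resource usage per time slot:
  t=0: active resources = [], total = 0
  t=1: active resources = [3], total = 3
  t=2: active resources = [3, 3], total = 6
  t=3: active resources = [3, 3], total = 6
  t=4: active resources = [2], total = 2
  t=5: active resources = [2], total = 2
  t=6: active resources = [2, 4, 6], total = 12
  t=7: active resources = [2, 4, 6], total = 12
  t=8: active resources = [4, 6], total = 10
  t=9: active resources = [4, 6], total = 10
  t=10: active resources = [4], total = 4
Peak resource demand = 12

12


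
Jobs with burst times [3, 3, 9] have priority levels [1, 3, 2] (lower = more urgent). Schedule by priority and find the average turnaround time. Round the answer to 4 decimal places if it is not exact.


Sort by priority (ascending = highest first):
Order: [(1, 3), (2, 9), (3, 3)]
Completion times:
  Priority 1, burst=3, C=3
  Priority 2, burst=9, C=12
  Priority 3, burst=3, C=15
Average turnaround = 30/3 = 10.0

10.0


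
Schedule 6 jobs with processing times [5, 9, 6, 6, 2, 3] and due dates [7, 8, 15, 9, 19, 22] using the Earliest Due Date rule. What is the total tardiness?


Sort by due date (EDD order): [(5, 7), (9, 8), (6, 9), (6, 15), (2, 19), (3, 22)]
Compute completion times and tardiness:
  Job 1: p=5, d=7, C=5, tardiness=max(0,5-7)=0
  Job 2: p=9, d=8, C=14, tardiness=max(0,14-8)=6
  Job 3: p=6, d=9, C=20, tardiness=max(0,20-9)=11
  Job 4: p=6, d=15, C=26, tardiness=max(0,26-15)=11
  Job 5: p=2, d=19, C=28, tardiness=max(0,28-19)=9
  Job 6: p=3, d=22, C=31, tardiness=max(0,31-22)=9
Total tardiness = 46

46


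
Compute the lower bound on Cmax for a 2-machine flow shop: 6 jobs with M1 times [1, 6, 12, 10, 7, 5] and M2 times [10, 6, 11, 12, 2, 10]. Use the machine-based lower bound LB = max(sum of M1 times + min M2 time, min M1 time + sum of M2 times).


LB1 = sum(M1 times) + min(M2 times) = 41 + 2 = 43
LB2 = min(M1 times) + sum(M2 times) = 1 + 51 = 52
Lower bound = max(LB1, LB2) = max(43, 52) = 52

52


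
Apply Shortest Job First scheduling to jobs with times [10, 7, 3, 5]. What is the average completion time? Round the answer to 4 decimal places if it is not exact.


SJF order (ascending): [3, 5, 7, 10]
Completion times:
  Job 1: burst=3, C=3
  Job 2: burst=5, C=8
  Job 3: burst=7, C=15
  Job 4: burst=10, C=25
Average completion = 51/4 = 12.75

12.75


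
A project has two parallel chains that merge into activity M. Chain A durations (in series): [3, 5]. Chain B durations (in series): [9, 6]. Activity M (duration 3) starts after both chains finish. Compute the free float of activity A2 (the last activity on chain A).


ES(A2) = sum of predecessors on chain A = 3
EF(A2) = ES + duration = 3 + 5 = 8
Successor of A2 is M. ES(M) = max(sum(A), sum(B)) = max(8, 15) = 15
Free float = ES(successor) - EF(current) = 15 - 8 = 7

7


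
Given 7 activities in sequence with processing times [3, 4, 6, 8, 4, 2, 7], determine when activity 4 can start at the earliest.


Activity 4 starts after activities 1 through 3 complete.
Predecessor durations: [3, 4, 6]
ES = 3 + 4 + 6 = 13

13


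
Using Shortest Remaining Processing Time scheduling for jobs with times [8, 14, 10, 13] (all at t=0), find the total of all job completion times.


Since all jobs arrive at t=0, SRPT equals SPT ordering.
SPT order: [8, 10, 13, 14]
Completion times:
  Job 1: p=8, C=8
  Job 2: p=10, C=18
  Job 3: p=13, C=31
  Job 4: p=14, C=45
Total completion time = 8 + 18 + 31 + 45 = 102

102


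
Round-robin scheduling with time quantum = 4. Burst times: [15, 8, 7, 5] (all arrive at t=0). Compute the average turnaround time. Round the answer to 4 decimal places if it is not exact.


Time quantum = 4
Execution trace:
  J1 runs 4 units, time = 4
  J2 runs 4 units, time = 8
  J3 runs 4 units, time = 12
  J4 runs 4 units, time = 16
  J1 runs 4 units, time = 20
  J2 runs 4 units, time = 24
  J3 runs 3 units, time = 27
  J4 runs 1 units, time = 28
  J1 runs 4 units, time = 32
  J1 runs 3 units, time = 35
Finish times: [35, 24, 27, 28]
Average turnaround = 114/4 = 28.5

28.5


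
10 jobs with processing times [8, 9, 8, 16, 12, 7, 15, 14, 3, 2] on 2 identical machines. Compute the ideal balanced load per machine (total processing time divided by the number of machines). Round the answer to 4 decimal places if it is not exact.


Total processing time = 8 + 9 + 8 + 16 + 12 + 7 + 15 + 14 + 3 + 2 = 94
Number of machines = 2
Ideal balanced load = 94 / 2 = 47.0

47.0


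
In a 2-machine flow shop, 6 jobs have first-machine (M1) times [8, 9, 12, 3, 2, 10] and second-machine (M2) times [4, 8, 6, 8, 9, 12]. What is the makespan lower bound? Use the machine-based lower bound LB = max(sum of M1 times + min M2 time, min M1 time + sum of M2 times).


LB1 = sum(M1 times) + min(M2 times) = 44 + 4 = 48
LB2 = min(M1 times) + sum(M2 times) = 2 + 47 = 49
Lower bound = max(LB1, LB2) = max(48, 49) = 49

49


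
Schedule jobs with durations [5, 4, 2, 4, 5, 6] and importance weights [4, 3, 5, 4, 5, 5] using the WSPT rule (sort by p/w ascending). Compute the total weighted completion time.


Compute p/w ratios and sort ascending (WSPT): [(2, 5), (4, 4), (5, 5), (6, 5), (5, 4), (4, 3)]
Compute weighted completion times:
  Job (p=2,w=5): C=2, w*C=5*2=10
  Job (p=4,w=4): C=6, w*C=4*6=24
  Job (p=5,w=5): C=11, w*C=5*11=55
  Job (p=6,w=5): C=17, w*C=5*17=85
  Job (p=5,w=4): C=22, w*C=4*22=88
  Job (p=4,w=3): C=26, w*C=3*26=78
Total weighted completion time = 340

340


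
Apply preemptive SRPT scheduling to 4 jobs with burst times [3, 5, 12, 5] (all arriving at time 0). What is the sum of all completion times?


Since all jobs arrive at t=0, SRPT equals SPT ordering.
SPT order: [3, 5, 5, 12]
Completion times:
  Job 1: p=3, C=3
  Job 2: p=5, C=8
  Job 3: p=5, C=13
  Job 4: p=12, C=25
Total completion time = 3 + 8 + 13 + 25 = 49

49


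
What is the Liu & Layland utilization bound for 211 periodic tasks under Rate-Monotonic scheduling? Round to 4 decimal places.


Compute 2^(1/211) = 1.0032904594
Subtract 1: 1.0032904594 - 1 = 0.0032904594
Multiply by n: 211 * 0.0032904594 = 0.6942869334
Round to 4 dp: 0.6943

0.6943


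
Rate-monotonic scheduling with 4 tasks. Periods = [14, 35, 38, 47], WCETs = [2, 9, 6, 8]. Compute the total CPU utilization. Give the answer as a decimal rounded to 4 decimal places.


Compute individual utilizations (exact fractions):
  Task 1: C/T = 2/14 = 1/7 (approx. 0.1429)
  Task 2: C/T = 9/35 (approx. 0.2571)
  Task 3: C/T = 6/38 = 3/19 (approx. 0.1579)
  Task 4: C/T = 8/47 (approx. 0.1702)
Total utilization U = 1/7 + 9/35 + 3/19 + 8/47 = 3251/4465
Rounded to 4 decimal places: U = 0.7281
RM (Liu & Layland) bound for 4 tasks = 0.756828; compare with U = 3251/4465 (approx. 0.728108)
U <= bound, so schedulable by RM sufficient condition.

0.7281


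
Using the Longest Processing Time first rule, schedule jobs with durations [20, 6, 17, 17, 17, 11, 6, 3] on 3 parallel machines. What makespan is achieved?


Sort jobs in decreasing order (LPT): [20, 17, 17, 17, 11, 6, 6, 3]
Assign each job to the least loaded machine:
  Machine 1: jobs [20, 6, 6], load = 32
  Machine 2: jobs [17, 17], load = 34
  Machine 3: jobs [17, 11, 3], load = 31
Makespan = max load = 34

34


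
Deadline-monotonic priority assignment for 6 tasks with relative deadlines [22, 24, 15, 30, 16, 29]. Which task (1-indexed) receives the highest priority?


Sort tasks by relative deadline (ascending):
  Task 3: deadline = 15
  Task 5: deadline = 16
  Task 1: deadline = 22
  Task 2: deadline = 24
  Task 6: deadline = 29
  Task 4: deadline = 30
Priority order (highest first): [3, 5, 1, 2, 6, 4]
Highest priority task = 3

3


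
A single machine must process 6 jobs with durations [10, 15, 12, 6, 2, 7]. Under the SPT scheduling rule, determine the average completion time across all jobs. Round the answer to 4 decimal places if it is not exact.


Sort jobs by processing time (SPT order): [2, 6, 7, 10, 12, 15]
Compute completion times sequentially:
  Job 1: processing = 2, completes at 2
  Job 2: processing = 6, completes at 8
  Job 3: processing = 7, completes at 15
  Job 4: processing = 10, completes at 25
  Job 5: processing = 12, completes at 37
  Job 6: processing = 15, completes at 52
Sum of completion times = 139
Average completion time = 139/6 = 23.1667

23.1667


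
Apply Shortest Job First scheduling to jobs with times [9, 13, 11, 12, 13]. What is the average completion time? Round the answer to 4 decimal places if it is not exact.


SJF order (ascending): [9, 11, 12, 13, 13]
Completion times:
  Job 1: burst=9, C=9
  Job 2: burst=11, C=20
  Job 3: burst=12, C=32
  Job 4: burst=13, C=45
  Job 5: burst=13, C=58
Average completion = 164/5 = 32.8

32.8


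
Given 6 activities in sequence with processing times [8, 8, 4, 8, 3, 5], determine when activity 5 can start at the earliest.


Activity 5 starts after activities 1 through 4 complete.
Predecessor durations: [8, 8, 4, 8]
ES = 8 + 8 + 4 + 8 = 28

28


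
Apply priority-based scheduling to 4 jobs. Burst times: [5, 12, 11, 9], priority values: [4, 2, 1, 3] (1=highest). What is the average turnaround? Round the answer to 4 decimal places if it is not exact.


Sort by priority (ascending = highest first):
Order: [(1, 11), (2, 12), (3, 9), (4, 5)]
Completion times:
  Priority 1, burst=11, C=11
  Priority 2, burst=12, C=23
  Priority 3, burst=9, C=32
  Priority 4, burst=5, C=37
Average turnaround = 103/4 = 25.75

25.75


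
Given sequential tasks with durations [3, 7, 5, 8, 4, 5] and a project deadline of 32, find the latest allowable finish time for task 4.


LF(activity 4) = deadline - sum of successor durations
Successors: activities 5 through 6 with durations [4, 5]
Sum of successor durations = 9
LF = 32 - 9 = 23

23


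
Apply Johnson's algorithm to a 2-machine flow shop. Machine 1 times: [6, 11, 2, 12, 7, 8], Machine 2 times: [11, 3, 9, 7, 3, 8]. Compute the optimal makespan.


Apply Johnson's rule:
  Group 1 (a <= b): [(3, 2, 9), (1, 6, 11), (6, 8, 8)]
  Group 2 (a > b): [(4, 12, 7), (2, 11, 3), (5, 7, 3)]
Optimal job order: [3, 1, 6, 4, 2, 5]
Schedule:
  Job 3: M1 done at 2, M2 done at 11
  Job 1: M1 done at 8, M2 done at 22
  Job 6: M1 done at 16, M2 done at 30
  Job 4: M1 done at 28, M2 done at 37
  Job 2: M1 done at 39, M2 done at 42
  Job 5: M1 done at 46, M2 done at 49
Makespan = 49

49


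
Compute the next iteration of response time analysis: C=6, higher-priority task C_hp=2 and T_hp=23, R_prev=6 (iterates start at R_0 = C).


R_next = C + ceil(R_prev / T_hp) * C_hp
ceil(6 / 23) = ceil(0.2609) = 1
Interference = 1 * 2 = 2
R_next = 6 + 2 = 8

8


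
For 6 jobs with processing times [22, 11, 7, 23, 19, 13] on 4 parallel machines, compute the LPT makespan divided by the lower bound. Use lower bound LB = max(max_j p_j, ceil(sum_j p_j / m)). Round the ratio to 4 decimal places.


LPT order: [23, 22, 19, 13, 11, 7]
Machine loads after assignment: [23, 22, 26, 24]
LPT makespan = 26
Lower bound = max(max_job, ceil(total/4)) = max(23, 24) = 24
Ratio = 26 / 24 = 1.0833

1.0833


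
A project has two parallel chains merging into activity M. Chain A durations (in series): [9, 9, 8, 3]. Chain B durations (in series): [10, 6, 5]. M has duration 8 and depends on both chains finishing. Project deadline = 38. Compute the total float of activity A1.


Forward pass: ES(A1) = sum of predecessors on chain A = 0
EF = ES + duration = 0 + 9 = 9
Backward pass: LF(M) = deadline = 38; LS(M) = 38 - 8 = 30
LF(A1) = LS(M) - sum(successors on chain A) = 30 - 20 = 10
LS = LF - duration = 10 - 9 = 1
Total float = LS - ES = 1 - 0 = 1

1


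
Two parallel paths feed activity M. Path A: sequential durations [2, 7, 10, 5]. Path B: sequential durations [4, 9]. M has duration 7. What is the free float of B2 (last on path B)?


ES(B2) = sum of predecessors on chain B = 4
EF(B2) = ES + duration = 4 + 9 = 13
Successor of B2 is M. ES(M) = max(sum(A), sum(B)) = max(24, 13) = 24
Free float = ES(successor) - EF(current) = 24 - 13 = 11

11


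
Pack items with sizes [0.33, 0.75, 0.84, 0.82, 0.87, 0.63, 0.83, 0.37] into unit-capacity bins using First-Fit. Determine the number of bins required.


Place items sequentially using First-Fit:
  Item 0.33 -> new Bin 1
  Item 0.75 -> new Bin 2
  Item 0.84 -> new Bin 3
  Item 0.82 -> new Bin 4
  Item 0.87 -> new Bin 5
  Item 0.63 -> Bin 1 (now 0.96)
  Item 0.83 -> new Bin 6
  Item 0.37 -> new Bin 7
Total bins used = 7

7


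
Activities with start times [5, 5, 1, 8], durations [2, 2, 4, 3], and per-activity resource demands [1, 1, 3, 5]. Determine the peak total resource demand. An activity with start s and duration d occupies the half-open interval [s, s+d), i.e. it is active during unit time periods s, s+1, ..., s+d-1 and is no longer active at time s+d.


Each activity i is active on [start_i, start_i + duration_i).
Compute total resource usage per time slot:
  t=0: active resources = [], total = 0
  t=1: active resources = [3], total = 3
  t=2: active resources = [3], total = 3
  t=3: active resources = [3], total = 3
  t=4: active resources = [3], total = 3
  t=5: active resources = [1, 1], total = 2
  t=6: active resources = [1, 1], total = 2
  t=7: active resources = [], total = 0
  t=8: active resources = [5], total = 5
  t=9: active resources = [5], total = 5
  t=10: active resources = [5], total = 5
Peak resource demand = 5

5


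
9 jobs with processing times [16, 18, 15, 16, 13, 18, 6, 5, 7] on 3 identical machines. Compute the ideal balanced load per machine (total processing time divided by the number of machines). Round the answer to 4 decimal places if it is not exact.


Total processing time = 16 + 18 + 15 + 16 + 13 + 18 + 6 + 5 + 7 = 114
Number of machines = 3
Ideal balanced load = 114 / 3 = 38.0

38.0


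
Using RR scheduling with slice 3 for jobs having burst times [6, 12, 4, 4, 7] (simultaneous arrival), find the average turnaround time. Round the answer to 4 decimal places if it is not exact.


Time quantum = 3
Execution trace:
  J1 runs 3 units, time = 3
  J2 runs 3 units, time = 6
  J3 runs 3 units, time = 9
  J4 runs 3 units, time = 12
  J5 runs 3 units, time = 15
  J1 runs 3 units, time = 18
  J2 runs 3 units, time = 21
  J3 runs 1 units, time = 22
  J4 runs 1 units, time = 23
  J5 runs 3 units, time = 26
  J2 runs 3 units, time = 29
  J5 runs 1 units, time = 30
  J2 runs 3 units, time = 33
Finish times: [18, 33, 22, 23, 30]
Average turnaround = 126/5 = 25.2

25.2


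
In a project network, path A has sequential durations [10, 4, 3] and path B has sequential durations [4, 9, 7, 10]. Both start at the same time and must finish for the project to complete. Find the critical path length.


Path A total = 10 + 4 + 3 = 17
Path B total = 4 + 9 + 7 + 10 = 30
Critical path = longest path = max(17, 30) = 30

30


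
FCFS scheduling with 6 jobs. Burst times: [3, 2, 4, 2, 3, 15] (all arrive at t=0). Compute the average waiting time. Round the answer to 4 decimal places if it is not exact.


FCFS order (as given): [3, 2, 4, 2, 3, 15]
Waiting times:
  Job 1: wait = 0
  Job 2: wait = 3
  Job 3: wait = 5
  Job 4: wait = 9
  Job 5: wait = 11
  Job 6: wait = 14
Sum of waiting times = 42
Average waiting time = 42/6 = 7.0

7.0


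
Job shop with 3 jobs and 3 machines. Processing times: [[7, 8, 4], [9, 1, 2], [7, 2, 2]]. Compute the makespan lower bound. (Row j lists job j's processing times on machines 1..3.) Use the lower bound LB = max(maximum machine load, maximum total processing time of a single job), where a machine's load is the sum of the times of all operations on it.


Machine loads:
  Machine 1: 7 + 9 + 7 = 23
  Machine 2: 8 + 1 + 2 = 11
  Machine 3: 4 + 2 + 2 = 8
Max machine load = 23
Job totals:
  Job 1: 19
  Job 2: 12
  Job 3: 11
Max job total = 19
Lower bound = max(23, 19) = 23

23


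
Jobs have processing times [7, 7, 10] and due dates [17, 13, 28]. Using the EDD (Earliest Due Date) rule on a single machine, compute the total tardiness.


Sort by due date (EDD order): [(7, 13), (7, 17), (10, 28)]
Compute completion times and tardiness:
  Job 1: p=7, d=13, C=7, tardiness=max(0,7-13)=0
  Job 2: p=7, d=17, C=14, tardiness=max(0,14-17)=0
  Job 3: p=10, d=28, C=24, tardiness=max(0,24-28)=0
Total tardiness = 0

0


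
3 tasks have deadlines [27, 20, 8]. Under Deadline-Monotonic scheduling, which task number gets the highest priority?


Sort tasks by relative deadline (ascending):
  Task 3: deadline = 8
  Task 2: deadline = 20
  Task 1: deadline = 27
Priority order (highest first): [3, 2, 1]
Highest priority task = 3

3


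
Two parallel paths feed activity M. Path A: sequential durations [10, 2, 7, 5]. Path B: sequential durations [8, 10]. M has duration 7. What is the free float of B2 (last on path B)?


ES(B2) = sum of predecessors on chain B = 8
EF(B2) = ES + duration = 8 + 10 = 18
Successor of B2 is M. ES(M) = max(sum(A), sum(B)) = max(24, 18) = 24
Free float = ES(successor) - EF(current) = 24 - 18 = 6

6


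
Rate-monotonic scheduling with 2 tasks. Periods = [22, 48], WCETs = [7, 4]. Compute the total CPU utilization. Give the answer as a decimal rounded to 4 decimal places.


Compute individual utilizations (exact fractions):
  Task 1: C/T = 7/22 (approx. 0.3182)
  Task 2: C/T = 4/48 = 1/12 (approx. 0.0833)
Total utilization U = 7/22 + 1/12 = 53/132
Rounded to 4 decimal places: U = 0.4015
RM (Liu & Layland) bound for 2 tasks = 0.828427; compare with U = 53/132 (approx. 0.401515)
U <= bound, so schedulable by RM sufficient condition.

0.4015


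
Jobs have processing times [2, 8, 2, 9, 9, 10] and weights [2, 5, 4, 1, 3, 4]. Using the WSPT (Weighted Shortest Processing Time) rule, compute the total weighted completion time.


Compute p/w ratios and sort ascending (WSPT): [(2, 4), (2, 2), (8, 5), (10, 4), (9, 3), (9, 1)]
Compute weighted completion times:
  Job (p=2,w=4): C=2, w*C=4*2=8
  Job (p=2,w=2): C=4, w*C=2*4=8
  Job (p=8,w=5): C=12, w*C=5*12=60
  Job (p=10,w=4): C=22, w*C=4*22=88
  Job (p=9,w=3): C=31, w*C=3*31=93
  Job (p=9,w=1): C=40, w*C=1*40=40
Total weighted completion time = 297

297


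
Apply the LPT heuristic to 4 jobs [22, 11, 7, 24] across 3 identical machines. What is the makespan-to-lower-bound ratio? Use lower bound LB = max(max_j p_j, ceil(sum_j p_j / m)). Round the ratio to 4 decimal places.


LPT order: [24, 22, 11, 7]
Machine loads after assignment: [24, 22, 18]
LPT makespan = 24
Lower bound = max(max_job, ceil(total/3)) = max(24, 22) = 24
Ratio = 24 / 24 = 1.0

1.0


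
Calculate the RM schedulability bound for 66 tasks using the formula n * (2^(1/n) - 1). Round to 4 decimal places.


Compute 2^(1/66) = 1.0105575720
Subtract 1: 1.0105575720 - 1 = 0.0105575720
Multiply by n: 66 * 0.0105575720 = 0.6967997520
Round to 4 dp: 0.6968

0.6968


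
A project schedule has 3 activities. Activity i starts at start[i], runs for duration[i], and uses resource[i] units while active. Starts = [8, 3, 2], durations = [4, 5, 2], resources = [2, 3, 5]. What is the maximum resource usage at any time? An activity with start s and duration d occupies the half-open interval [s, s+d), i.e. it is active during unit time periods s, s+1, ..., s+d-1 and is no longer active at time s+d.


Each activity i is active on [start_i, start_i + duration_i).
Compute total resource usage per time slot:
  t=0: active resources = [], total = 0
  t=1: active resources = [], total = 0
  t=2: active resources = [5], total = 5
  t=3: active resources = [3, 5], total = 8
  t=4: active resources = [3], total = 3
  t=5: active resources = [3], total = 3
  t=6: active resources = [3], total = 3
  t=7: active resources = [3], total = 3
  t=8: active resources = [2], total = 2
  t=9: active resources = [2], total = 2
  t=10: active resources = [2], total = 2
  t=11: active resources = [2], total = 2
Peak resource demand = 8

8


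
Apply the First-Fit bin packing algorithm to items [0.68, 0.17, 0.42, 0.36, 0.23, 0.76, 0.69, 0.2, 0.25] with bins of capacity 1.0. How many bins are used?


Place items sequentially using First-Fit:
  Item 0.68 -> new Bin 1
  Item 0.17 -> Bin 1 (now 0.85)
  Item 0.42 -> new Bin 2
  Item 0.36 -> Bin 2 (now 0.78)
  Item 0.23 -> new Bin 3
  Item 0.76 -> Bin 3 (now 0.99)
  Item 0.69 -> new Bin 4
  Item 0.2 -> Bin 2 (now 0.98)
  Item 0.25 -> Bin 4 (now 0.94)
Total bins used = 4

4


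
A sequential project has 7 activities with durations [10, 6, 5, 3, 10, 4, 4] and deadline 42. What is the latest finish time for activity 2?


LF(activity 2) = deadline - sum of successor durations
Successors: activities 3 through 7 with durations [5, 3, 10, 4, 4]
Sum of successor durations = 26
LF = 42 - 26 = 16

16


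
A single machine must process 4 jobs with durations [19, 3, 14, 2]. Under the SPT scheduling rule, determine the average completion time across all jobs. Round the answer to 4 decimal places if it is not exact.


Sort jobs by processing time (SPT order): [2, 3, 14, 19]
Compute completion times sequentially:
  Job 1: processing = 2, completes at 2
  Job 2: processing = 3, completes at 5
  Job 3: processing = 14, completes at 19
  Job 4: processing = 19, completes at 38
Sum of completion times = 64
Average completion time = 64/4 = 16.0

16.0


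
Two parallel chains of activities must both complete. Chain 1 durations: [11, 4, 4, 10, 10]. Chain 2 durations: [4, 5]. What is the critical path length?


Path A total = 11 + 4 + 4 + 10 + 10 = 39
Path B total = 4 + 5 = 9
Critical path = longest path = max(39, 9) = 39

39


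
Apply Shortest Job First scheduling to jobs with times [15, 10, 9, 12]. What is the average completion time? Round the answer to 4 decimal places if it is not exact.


SJF order (ascending): [9, 10, 12, 15]
Completion times:
  Job 1: burst=9, C=9
  Job 2: burst=10, C=19
  Job 3: burst=12, C=31
  Job 4: burst=15, C=46
Average completion = 105/4 = 26.25

26.25


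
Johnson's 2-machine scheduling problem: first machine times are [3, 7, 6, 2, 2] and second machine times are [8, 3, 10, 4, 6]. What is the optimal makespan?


Apply Johnson's rule:
  Group 1 (a <= b): [(4, 2, 4), (5, 2, 6), (1, 3, 8), (3, 6, 10)]
  Group 2 (a > b): [(2, 7, 3)]
Optimal job order: [4, 5, 1, 3, 2]
Schedule:
  Job 4: M1 done at 2, M2 done at 6
  Job 5: M1 done at 4, M2 done at 12
  Job 1: M1 done at 7, M2 done at 20
  Job 3: M1 done at 13, M2 done at 30
  Job 2: M1 done at 20, M2 done at 33
Makespan = 33

33


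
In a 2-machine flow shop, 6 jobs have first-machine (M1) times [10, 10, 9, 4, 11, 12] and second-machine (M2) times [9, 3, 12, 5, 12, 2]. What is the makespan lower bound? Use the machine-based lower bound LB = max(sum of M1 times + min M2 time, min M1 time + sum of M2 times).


LB1 = sum(M1 times) + min(M2 times) = 56 + 2 = 58
LB2 = min(M1 times) + sum(M2 times) = 4 + 43 = 47
Lower bound = max(LB1, LB2) = max(58, 47) = 58

58


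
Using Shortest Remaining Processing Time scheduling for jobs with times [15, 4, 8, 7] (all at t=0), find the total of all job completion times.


Since all jobs arrive at t=0, SRPT equals SPT ordering.
SPT order: [4, 7, 8, 15]
Completion times:
  Job 1: p=4, C=4
  Job 2: p=7, C=11
  Job 3: p=8, C=19
  Job 4: p=15, C=34
Total completion time = 4 + 11 + 19 + 34 = 68

68


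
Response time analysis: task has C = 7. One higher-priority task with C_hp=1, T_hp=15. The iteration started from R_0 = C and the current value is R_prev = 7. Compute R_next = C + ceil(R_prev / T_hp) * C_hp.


R_next = C + ceil(R_prev / T_hp) * C_hp
ceil(7 / 15) = ceil(0.4667) = 1
Interference = 1 * 1 = 1
R_next = 7 + 1 = 8

8


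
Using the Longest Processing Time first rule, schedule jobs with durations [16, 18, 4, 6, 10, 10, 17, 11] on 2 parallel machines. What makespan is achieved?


Sort jobs in decreasing order (LPT): [18, 17, 16, 11, 10, 10, 6, 4]
Assign each job to the least loaded machine:
  Machine 1: jobs [18, 11, 10, 6], load = 45
  Machine 2: jobs [17, 16, 10, 4], load = 47
Makespan = max load = 47

47


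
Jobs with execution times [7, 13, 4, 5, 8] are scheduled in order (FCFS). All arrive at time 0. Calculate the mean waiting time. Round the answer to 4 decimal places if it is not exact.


FCFS order (as given): [7, 13, 4, 5, 8]
Waiting times:
  Job 1: wait = 0
  Job 2: wait = 7
  Job 3: wait = 20
  Job 4: wait = 24
  Job 5: wait = 29
Sum of waiting times = 80
Average waiting time = 80/5 = 16.0

16.0


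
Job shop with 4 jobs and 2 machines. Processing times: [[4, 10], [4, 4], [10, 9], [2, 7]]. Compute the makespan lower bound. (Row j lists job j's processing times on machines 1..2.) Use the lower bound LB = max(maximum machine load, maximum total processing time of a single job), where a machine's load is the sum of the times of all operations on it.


Machine loads:
  Machine 1: 4 + 4 + 10 + 2 = 20
  Machine 2: 10 + 4 + 9 + 7 = 30
Max machine load = 30
Job totals:
  Job 1: 14
  Job 2: 8
  Job 3: 19
  Job 4: 9
Max job total = 19
Lower bound = max(30, 19) = 30

30


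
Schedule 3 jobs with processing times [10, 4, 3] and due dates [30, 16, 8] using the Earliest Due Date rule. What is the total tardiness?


Sort by due date (EDD order): [(3, 8), (4, 16), (10, 30)]
Compute completion times and tardiness:
  Job 1: p=3, d=8, C=3, tardiness=max(0,3-8)=0
  Job 2: p=4, d=16, C=7, tardiness=max(0,7-16)=0
  Job 3: p=10, d=30, C=17, tardiness=max(0,17-30)=0
Total tardiness = 0

0


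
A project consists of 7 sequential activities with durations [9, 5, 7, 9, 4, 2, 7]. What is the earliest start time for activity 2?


Activity 2 starts after activities 1 through 1 complete.
Predecessor durations: [9]
ES = 9 = 9

9


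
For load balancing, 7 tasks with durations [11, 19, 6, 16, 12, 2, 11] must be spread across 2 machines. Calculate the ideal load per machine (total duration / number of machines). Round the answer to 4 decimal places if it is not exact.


Total processing time = 11 + 19 + 6 + 16 + 12 + 2 + 11 = 77
Number of machines = 2
Ideal balanced load = 77 / 2 = 38.5

38.5


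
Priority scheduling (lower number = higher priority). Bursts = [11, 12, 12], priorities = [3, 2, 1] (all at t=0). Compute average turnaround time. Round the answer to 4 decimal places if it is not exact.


Sort by priority (ascending = highest first):
Order: [(1, 12), (2, 12), (3, 11)]
Completion times:
  Priority 1, burst=12, C=12
  Priority 2, burst=12, C=24
  Priority 3, burst=11, C=35
Average turnaround = 71/3 = 23.6667

23.6667


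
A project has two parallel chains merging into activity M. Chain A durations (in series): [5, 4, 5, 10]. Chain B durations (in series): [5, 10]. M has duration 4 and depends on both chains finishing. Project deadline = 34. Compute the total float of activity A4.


Forward pass: ES(A4) = sum of predecessors on chain A = 14
EF = ES + duration = 14 + 10 = 24
Backward pass: LF(M) = deadline = 34; LS(M) = 34 - 4 = 30
LF(A4) = LS(M) - sum(successors on chain A) = 30 - 0 = 30
LS = LF - duration = 30 - 10 = 20
Total float = LS - ES = 20 - 14 = 6

6


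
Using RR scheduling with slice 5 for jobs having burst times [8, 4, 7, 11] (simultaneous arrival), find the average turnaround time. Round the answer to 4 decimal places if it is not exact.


Time quantum = 5
Execution trace:
  J1 runs 5 units, time = 5
  J2 runs 4 units, time = 9
  J3 runs 5 units, time = 14
  J4 runs 5 units, time = 19
  J1 runs 3 units, time = 22
  J3 runs 2 units, time = 24
  J4 runs 5 units, time = 29
  J4 runs 1 units, time = 30
Finish times: [22, 9, 24, 30]
Average turnaround = 85/4 = 21.25

21.25


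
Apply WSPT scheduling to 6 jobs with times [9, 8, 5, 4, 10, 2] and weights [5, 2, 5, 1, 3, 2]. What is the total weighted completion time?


Compute p/w ratios and sort ascending (WSPT): [(5, 5), (2, 2), (9, 5), (10, 3), (8, 2), (4, 1)]
Compute weighted completion times:
  Job (p=5,w=5): C=5, w*C=5*5=25
  Job (p=2,w=2): C=7, w*C=2*7=14
  Job (p=9,w=5): C=16, w*C=5*16=80
  Job (p=10,w=3): C=26, w*C=3*26=78
  Job (p=8,w=2): C=34, w*C=2*34=68
  Job (p=4,w=1): C=38, w*C=1*38=38
Total weighted completion time = 303

303


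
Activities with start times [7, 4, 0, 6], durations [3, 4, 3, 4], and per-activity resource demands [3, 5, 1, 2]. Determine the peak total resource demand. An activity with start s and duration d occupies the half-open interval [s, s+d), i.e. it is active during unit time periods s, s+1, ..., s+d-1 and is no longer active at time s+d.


Each activity i is active on [start_i, start_i + duration_i).
Compute total resource usage per time slot:
  t=0: active resources = [1], total = 1
  t=1: active resources = [1], total = 1
  t=2: active resources = [1], total = 1
  t=3: active resources = [], total = 0
  t=4: active resources = [5], total = 5
  t=5: active resources = [5], total = 5
  t=6: active resources = [5, 2], total = 7
  t=7: active resources = [3, 5, 2], total = 10
  t=8: active resources = [3, 2], total = 5
  t=9: active resources = [3, 2], total = 5
Peak resource demand = 10

10


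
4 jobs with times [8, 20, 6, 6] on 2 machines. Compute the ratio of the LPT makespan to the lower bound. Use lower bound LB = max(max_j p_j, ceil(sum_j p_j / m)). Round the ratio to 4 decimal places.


LPT order: [20, 8, 6, 6]
Machine loads after assignment: [20, 20]
LPT makespan = 20
Lower bound = max(max_job, ceil(total/2)) = max(20, 20) = 20
Ratio = 20 / 20 = 1.0

1.0


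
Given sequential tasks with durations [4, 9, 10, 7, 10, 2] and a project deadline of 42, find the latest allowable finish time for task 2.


LF(activity 2) = deadline - sum of successor durations
Successors: activities 3 through 6 with durations [10, 7, 10, 2]
Sum of successor durations = 29
LF = 42 - 29 = 13

13


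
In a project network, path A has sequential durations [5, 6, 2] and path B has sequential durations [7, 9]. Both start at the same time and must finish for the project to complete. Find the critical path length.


Path A total = 5 + 6 + 2 = 13
Path B total = 7 + 9 = 16
Critical path = longest path = max(13, 16) = 16

16


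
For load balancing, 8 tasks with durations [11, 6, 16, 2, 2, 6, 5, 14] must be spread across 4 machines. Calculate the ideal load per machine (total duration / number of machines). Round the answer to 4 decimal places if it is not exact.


Total processing time = 11 + 6 + 16 + 2 + 2 + 6 + 5 + 14 = 62
Number of machines = 4
Ideal balanced load = 62 / 4 = 15.5

15.5


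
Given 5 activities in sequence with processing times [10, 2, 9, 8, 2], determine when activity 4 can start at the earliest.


Activity 4 starts after activities 1 through 3 complete.
Predecessor durations: [10, 2, 9]
ES = 10 + 2 + 9 = 21

21


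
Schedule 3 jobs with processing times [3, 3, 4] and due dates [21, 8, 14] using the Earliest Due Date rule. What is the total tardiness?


Sort by due date (EDD order): [(3, 8), (4, 14), (3, 21)]
Compute completion times and tardiness:
  Job 1: p=3, d=8, C=3, tardiness=max(0,3-8)=0
  Job 2: p=4, d=14, C=7, tardiness=max(0,7-14)=0
  Job 3: p=3, d=21, C=10, tardiness=max(0,10-21)=0
Total tardiness = 0

0


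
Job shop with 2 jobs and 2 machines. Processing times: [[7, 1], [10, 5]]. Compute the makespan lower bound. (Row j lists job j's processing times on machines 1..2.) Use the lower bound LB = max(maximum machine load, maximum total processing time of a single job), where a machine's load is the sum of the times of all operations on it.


Machine loads:
  Machine 1: 7 + 10 = 17
  Machine 2: 1 + 5 = 6
Max machine load = 17
Job totals:
  Job 1: 8
  Job 2: 15
Max job total = 15
Lower bound = max(17, 15) = 17

17


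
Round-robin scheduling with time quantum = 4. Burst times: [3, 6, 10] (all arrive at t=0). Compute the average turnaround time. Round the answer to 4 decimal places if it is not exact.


Time quantum = 4
Execution trace:
  J1 runs 3 units, time = 3
  J2 runs 4 units, time = 7
  J3 runs 4 units, time = 11
  J2 runs 2 units, time = 13
  J3 runs 4 units, time = 17
  J3 runs 2 units, time = 19
Finish times: [3, 13, 19]
Average turnaround = 35/3 = 11.6667

11.6667


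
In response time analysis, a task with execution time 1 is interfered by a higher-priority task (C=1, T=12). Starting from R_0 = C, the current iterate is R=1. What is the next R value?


R_next = C + ceil(R_prev / T_hp) * C_hp
ceil(1 / 12) = ceil(0.0833) = 1
Interference = 1 * 1 = 1
R_next = 1 + 1 = 2

2


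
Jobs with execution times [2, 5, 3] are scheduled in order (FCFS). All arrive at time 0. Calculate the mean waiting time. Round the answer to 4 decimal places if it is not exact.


FCFS order (as given): [2, 5, 3]
Waiting times:
  Job 1: wait = 0
  Job 2: wait = 2
  Job 3: wait = 7
Sum of waiting times = 9
Average waiting time = 9/3 = 3.0

3.0


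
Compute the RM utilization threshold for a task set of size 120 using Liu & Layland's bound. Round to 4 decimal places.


Compute 2^(1/120) = 1.0057929411
Subtract 1: 1.0057929411 - 1 = 0.0057929411
Multiply by n: 120 * 0.0057929411 = 0.6951529320
Round to 4 dp: 0.6952

0.6952


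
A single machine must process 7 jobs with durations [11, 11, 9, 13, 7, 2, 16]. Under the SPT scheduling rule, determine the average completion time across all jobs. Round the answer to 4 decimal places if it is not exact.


Sort jobs by processing time (SPT order): [2, 7, 9, 11, 11, 13, 16]
Compute completion times sequentially:
  Job 1: processing = 2, completes at 2
  Job 2: processing = 7, completes at 9
  Job 3: processing = 9, completes at 18
  Job 4: processing = 11, completes at 29
  Job 5: processing = 11, completes at 40
  Job 6: processing = 13, completes at 53
  Job 7: processing = 16, completes at 69
Sum of completion times = 220
Average completion time = 220/7 = 31.4286

31.4286


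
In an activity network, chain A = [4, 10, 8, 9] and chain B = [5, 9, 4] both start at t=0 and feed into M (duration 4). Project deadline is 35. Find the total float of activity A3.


Forward pass: ES(A3) = sum of predecessors on chain A = 14
EF = ES + duration = 14 + 8 = 22
Backward pass: LF(M) = deadline = 35; LS(M) = 35 - 4 = 31
LF(A3) = LS(M) - sum(successors on chain A) = 31 - 9 = 22
LS = LF - duration = 22 - 8 = 14
Total float = LS - ES = 14 - 14 = 0

0


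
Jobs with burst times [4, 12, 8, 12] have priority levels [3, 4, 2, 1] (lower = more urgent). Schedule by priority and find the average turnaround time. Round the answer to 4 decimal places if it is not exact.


Sort by priority (ascending = highest first):
Order: [(1, 12), (2, 8), (3, 4), (4, 12)]
Completion times:
  Priority 1, burst=12, C=12
  Priority 2, burst=8, C=20
  Priority 3, burst=4, C=24
  Priority 4, burst=12, C=36
Average turnaround = 92/4 = 23.0

23.0


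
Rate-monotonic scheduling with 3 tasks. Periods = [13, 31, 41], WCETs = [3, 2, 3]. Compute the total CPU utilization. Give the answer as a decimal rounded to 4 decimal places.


Compute individual utilizations (exact fractions):
  Task 1: C/T = 3/13 (approx. 0.2308)
  Task 2: C/T = 2/31 (approx. 0.0645)
  Task 3: C/T = 3/41 (approx. 0.0732)
Total utilization U = 3/13 + 2/31 + 3/41 = 6088/16523
Rounded to 4 decimal places: U = 0.3685
RM (Liu & Layland) bound for 3 tasks = 0.779763; compare with U = 6088/16523 (approx. 0.368456)
U <= bound, so schedulable by RM sufficient condition.

0.3685


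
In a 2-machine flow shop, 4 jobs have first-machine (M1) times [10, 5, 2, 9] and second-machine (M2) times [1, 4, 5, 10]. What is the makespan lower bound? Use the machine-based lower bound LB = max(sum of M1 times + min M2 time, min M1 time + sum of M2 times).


LB1 = sum(M1 times) + min(M2 times) = 26 + 1 = 27
LB2 = min(M1 times) + sum(M2 times) = 2 + 20 = 22
Lower bound = max(LB1, LB2) = max(27, 22) = 27

27


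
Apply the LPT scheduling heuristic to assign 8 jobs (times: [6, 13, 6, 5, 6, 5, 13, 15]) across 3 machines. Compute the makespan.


Sort jobs in decreasing order (LPT): [15, 13, 13, 6, 6, 6, 5, 5]
Assign each job to the least loaded machine:
  Machine 1: jobs [15, 6], load = 21
  Machine 2: jobs [13, 6, 5], load = 24
  Machine 3: jobs [13, 6, 5], load = 24
Makespan = max load = 24

24


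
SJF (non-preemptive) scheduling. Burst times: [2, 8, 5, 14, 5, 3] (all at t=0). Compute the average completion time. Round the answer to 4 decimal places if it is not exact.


SJF order (ascending): [2, 3, 5, 5, 8, 14]
Completion times:
  Job 1: burst=2, C=2
  Job 2: burst=3, C=5
  Job 3: burst=5, C=10
  Job 4: burst=5, C=15
  Job 5: burst=8, C=23
  Job 6: burst=14, C=37
Average completion = 92/6 = 15.3333

15.3333


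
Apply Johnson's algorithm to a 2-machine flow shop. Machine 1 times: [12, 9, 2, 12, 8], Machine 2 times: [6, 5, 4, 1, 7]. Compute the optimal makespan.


Apply Johnson's rule:
  Group 1 (a <= b): [(3, 2, 4)]
  Group 2 (a > b): [(5, 8, 7), (1, 12, 6), (2, 9, 5), (4, 12, 1)]
Optimal job order: [3, 5, 1, 2, 4]
Schedule:
  Job 3: M1 done at 2, M2 done at 6
  Job 5: M1 done at 10, M2 done at 17
  Job 1: M1 done at 22, M2 done at 28
  Job 2: M1 done at 31, M2 done at 36
  Job 4: M1 done at 43, M2 done at 44
Makespan = 44

44


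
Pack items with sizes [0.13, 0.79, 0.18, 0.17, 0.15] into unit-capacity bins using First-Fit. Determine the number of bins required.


Place items sequentially using First-Fit:
  Item 0.13 -> new Bin 1
  Item 0.79 -> Bin 1 (now 0.92)
  Item 0.18 -> new Bin 2
  Item 0.17 -> Bin 2 (now 0.35)
  Item 0.15 -> Bin 2 (now 0.5)
Total bins used = 2

2


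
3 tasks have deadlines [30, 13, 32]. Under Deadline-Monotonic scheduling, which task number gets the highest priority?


Sort tasks by relative deadline (ascending):
  Task 2: deadline = 13
  Task 1: deadline = 30
  Task 3: deadline = 32
Priority order (highest first): [2, 1, 3]
Highest priority task = 2

2


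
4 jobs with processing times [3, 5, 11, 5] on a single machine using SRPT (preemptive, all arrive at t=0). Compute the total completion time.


Since all jobs arrive at t=0, SRPT equals SPT ordering.
SPT order: [3, 5, 5, 11]
Completion times:
  Job 1: p=3, C=3
  Job 2: p=5, C=8
  Job 3: p=5, C=13
  Job 4: p=11, C=24
Total completion time = 3 + 8 + 13 + 24 = 48

48


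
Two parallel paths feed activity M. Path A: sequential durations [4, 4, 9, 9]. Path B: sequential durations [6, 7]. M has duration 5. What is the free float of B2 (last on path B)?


ES(B2) = sum of predecessors on chain B = 6
EF(B2) = ES + duration = 6 + 7 = 13
Successor of B2 is M. ES(M) = max(sum(A), sum(B)) = max(26, 13) = 26
Free float = ES(successor) - EF(current) = 26 - 13 = 13

13
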